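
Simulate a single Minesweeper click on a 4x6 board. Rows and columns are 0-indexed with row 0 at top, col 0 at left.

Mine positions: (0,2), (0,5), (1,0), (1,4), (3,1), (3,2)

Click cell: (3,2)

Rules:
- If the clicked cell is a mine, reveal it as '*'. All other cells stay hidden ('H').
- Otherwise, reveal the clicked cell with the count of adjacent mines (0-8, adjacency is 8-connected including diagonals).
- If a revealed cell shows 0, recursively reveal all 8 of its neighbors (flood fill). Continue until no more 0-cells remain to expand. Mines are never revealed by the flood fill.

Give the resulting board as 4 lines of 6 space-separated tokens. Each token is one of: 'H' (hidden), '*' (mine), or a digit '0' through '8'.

H H H H H H
H H H H H H
H H H H H H
H H * H H H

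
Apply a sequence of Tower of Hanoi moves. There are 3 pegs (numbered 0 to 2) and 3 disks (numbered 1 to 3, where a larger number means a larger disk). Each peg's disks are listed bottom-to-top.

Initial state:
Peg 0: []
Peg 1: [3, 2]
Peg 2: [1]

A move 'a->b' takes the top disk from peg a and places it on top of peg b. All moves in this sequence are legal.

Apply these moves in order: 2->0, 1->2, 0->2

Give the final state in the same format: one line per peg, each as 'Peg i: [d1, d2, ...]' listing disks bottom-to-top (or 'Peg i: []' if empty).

Answer: Peg 0: []
Peg 1: [3]
Peg 2: [2, 1]

Derivation:
After move 1 (2->0):
Peg 0: [1]
Peg 1: [3, 2]
Peg 2: []

After move 2 (1->2):
Peg 0: [1]
Peg 1: [3]
Peg 2: [2]

After move 3 (0->2):
Peg 0: []
Peg 1: [3]
Peg 2: [2, 1]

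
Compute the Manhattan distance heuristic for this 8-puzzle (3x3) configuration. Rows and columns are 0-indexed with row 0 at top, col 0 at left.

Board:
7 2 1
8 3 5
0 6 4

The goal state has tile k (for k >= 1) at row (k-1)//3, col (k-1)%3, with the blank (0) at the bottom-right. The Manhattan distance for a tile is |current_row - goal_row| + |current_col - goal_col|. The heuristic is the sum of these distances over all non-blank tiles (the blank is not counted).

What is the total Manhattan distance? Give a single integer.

Answer: 14

Derivation:
Tile 7: at (0,0), goal (2,0), distance |0-2|+|0-0| = 2
Tile 2: at (0,1), goal (0,1), distance |0-0|+|1-1| = 0
Tile 1: at (0,2), goal (0,0), distance |0-0|+|2-0| = 2
Tile 8: at (1,0), goal (2,1), distance |1-2|+|0-1| = 2
Tile 3: at (1,1), goal (0,2), distance |1-0|+|1-2| = 2
Tile 5: at (1,2), goal (1,1), distance |1-1|+|2-1| = 1
Tile 6: at (2,1), goal (1,2), distance |2-1|+|1-2| = 2
Tile 4: at (2,2), goal (1,0), distance |2-1|+|2-0| = 3
Sum: 2 + 0 + 2 + 2 + 2 + 1 + 2 + 3 = 14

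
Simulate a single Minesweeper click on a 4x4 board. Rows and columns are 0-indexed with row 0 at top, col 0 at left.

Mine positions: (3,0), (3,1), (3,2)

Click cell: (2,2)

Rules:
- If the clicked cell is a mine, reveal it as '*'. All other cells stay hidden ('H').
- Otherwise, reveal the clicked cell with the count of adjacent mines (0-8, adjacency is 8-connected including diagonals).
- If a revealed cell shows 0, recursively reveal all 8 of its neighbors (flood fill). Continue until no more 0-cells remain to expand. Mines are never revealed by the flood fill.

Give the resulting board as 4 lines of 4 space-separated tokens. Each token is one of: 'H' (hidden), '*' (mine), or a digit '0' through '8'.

H H H H
H H H H
H H 2 H
H H H H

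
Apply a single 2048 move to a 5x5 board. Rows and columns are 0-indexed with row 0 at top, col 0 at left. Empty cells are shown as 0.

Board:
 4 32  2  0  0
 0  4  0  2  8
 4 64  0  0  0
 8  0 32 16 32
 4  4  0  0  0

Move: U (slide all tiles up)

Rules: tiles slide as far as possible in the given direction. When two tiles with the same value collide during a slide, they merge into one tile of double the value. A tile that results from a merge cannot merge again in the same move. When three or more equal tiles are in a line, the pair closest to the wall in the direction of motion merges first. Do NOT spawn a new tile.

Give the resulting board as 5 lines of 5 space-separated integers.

Answer:  8 32  2  2  8
 8  4 32 16 32
 4 64  0  0  0
 0  4  0  0  0
 0  0  0  0  0

Derivation:
Slide up:
col 0: [4, 0, 4, 8, 4] -> [8, 8, 4, 0, 0]
col 1: [32, 4, 64, 0, 4] -> [32, 4, 64, 4, 0]
col 2: [2, 0, 0, 32, 0] -> [2, 32, 0, 0, 0]
col 3: [0, 2, 0, 16, 0] -> [2, 16, 0, 0, 0]
col 4: [0, 8, 0, 32, 0] -> [8, 32, 0, 0, 0]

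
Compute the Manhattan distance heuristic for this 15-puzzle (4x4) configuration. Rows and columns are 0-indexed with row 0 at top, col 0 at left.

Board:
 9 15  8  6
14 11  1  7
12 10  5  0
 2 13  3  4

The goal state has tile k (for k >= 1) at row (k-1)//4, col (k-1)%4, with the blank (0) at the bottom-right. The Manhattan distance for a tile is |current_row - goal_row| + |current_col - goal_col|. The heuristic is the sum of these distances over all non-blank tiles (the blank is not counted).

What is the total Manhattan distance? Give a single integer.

Tile 9: (0,0)->(2,0) = 2
Tile 15: (0,1)->(3,2) = 4
Tile 8: (0,2)->(1,3) = 2
Tile 6: (0,3)->(1,1) = 3
Tile 14: (1,0)->(3,1) = 3
Tile 11: (1,1)->(2,2) = 2
Tile 1: (1,2)->(0,0) = 3
Tile 7: (1,3)->(1,2) = 1
Tile 12: (2,0)->(2,3) = 3
Tile 10: (2,1)->(2,1) = 0
Tile 5: (2,2)->(1,0) = 3
Tile 2: (3,0)->(0,1) = 4
Tile 13: (3,1)->(3,0) = 1
Tile 3: (3,2)->(0,2) = 3
Tile 4: (3,3)->(0,3) = 3
Sum: 2 + 4 + 2 + 3 + 3 + 2 + 3 + 1 + 3 + 0 + 3 + 4 + 1 + 3 + 3 = 37

Answer: 37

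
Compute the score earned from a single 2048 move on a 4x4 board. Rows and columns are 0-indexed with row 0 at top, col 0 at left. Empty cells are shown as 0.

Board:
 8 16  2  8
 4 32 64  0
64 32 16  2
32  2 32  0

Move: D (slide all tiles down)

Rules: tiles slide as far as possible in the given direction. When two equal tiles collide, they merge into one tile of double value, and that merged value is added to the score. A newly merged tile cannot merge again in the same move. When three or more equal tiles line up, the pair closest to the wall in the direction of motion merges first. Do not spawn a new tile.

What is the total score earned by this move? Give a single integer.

Slide down:
col 0: [8, 4, 64, 32] -> [8, 4, 64, 32]  score +0 (running 0)
col 1: [16, 32, 32, 2] -> [0, 16, 64, 2]  score +64 (running 64)
col 2: [2, 64, 16, 32] -> [2, 64, 16, 32]  score +0 (running 64)
col 3: [8, 0, 2, 0] -> [0, 0, 8, 2]  score +0 (running 64)
Board after move:
 8  0  2  0
 4 16 64  0
64 64 16  8
32  2 32  2

Answer: 64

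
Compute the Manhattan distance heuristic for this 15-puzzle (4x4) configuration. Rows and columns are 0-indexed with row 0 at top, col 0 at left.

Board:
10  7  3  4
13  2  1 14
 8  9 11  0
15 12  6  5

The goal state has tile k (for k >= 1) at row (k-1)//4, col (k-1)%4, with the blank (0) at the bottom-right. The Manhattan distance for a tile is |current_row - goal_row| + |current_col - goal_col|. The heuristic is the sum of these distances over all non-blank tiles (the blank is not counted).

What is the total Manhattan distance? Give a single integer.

Answer: 33

Derivation:
Tile 10: at (0,0), goal (2,1), distance |0-2|+|0-1| = 3
Tile 7: at (0,1), goal (1,2), distance |0-1|+|1-2| = 2
Tile 3: at (0,2), goal (0,2), distance |0-0|+|2-2| = 0
Tile 4: at (0,3), goal (0,3), distance |0-0|+|3-3| = 0
Tile 13: at (1,0), goal (3,0), distance |1-3|+|0-0| = 2
Tile 2: at (1,1), goal (0,1), distance |1-0|+|1-1| = 1
Tile 1: at (1,2), goal (0,0), distance |1-0|+|2-0| = 3
Tile 14: at (1,3), goal (3,1), distance |1-3|+|3-1| = 4
Tile 8: at (2,0), goal (1,3), distance |2-1|+|0-3| = 4
Tile 9: at (2,1), goal (2,0), distance |2-2|+|1-0| = 1
Tile 11: at (2,2), goal (2,2), distance |2-2|+|2-2| = 0
Tile 15: at (3,0), goal (3,2), distance |3-3|+|0-2| = 2
Tile 12: at (3,1), goal (2,3), distance |3-2|+|1-3| = 3
Tile 6: at (3,2), goal (1,1), distance |3-1|+|2-1| = 3
Tile 5: at (3,3), goal (1,0), distance |3-1|+|3-0| = 5
Sum: 3 + 2 + 0 + 0 + 2 + 1 + 3 + 4 + 4 + 1 + 0 + 2 + 3 + 3 + 5 = 33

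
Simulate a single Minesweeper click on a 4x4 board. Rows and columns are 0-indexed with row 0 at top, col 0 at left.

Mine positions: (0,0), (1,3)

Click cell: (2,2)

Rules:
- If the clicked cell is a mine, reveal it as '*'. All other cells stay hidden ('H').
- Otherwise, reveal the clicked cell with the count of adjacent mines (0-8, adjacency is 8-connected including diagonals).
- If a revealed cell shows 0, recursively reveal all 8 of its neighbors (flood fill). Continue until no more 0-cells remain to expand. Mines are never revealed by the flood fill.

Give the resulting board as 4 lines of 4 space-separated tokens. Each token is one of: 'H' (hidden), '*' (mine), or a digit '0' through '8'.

H H H H
H H H H
H H 1 H
H H H H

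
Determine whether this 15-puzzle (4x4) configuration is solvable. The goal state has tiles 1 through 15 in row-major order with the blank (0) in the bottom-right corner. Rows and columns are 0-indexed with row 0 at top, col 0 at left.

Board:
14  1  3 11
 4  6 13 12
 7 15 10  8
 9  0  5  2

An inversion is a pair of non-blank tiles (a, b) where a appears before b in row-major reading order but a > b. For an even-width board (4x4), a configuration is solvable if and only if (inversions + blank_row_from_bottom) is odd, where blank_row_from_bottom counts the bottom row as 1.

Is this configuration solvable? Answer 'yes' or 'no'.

Answer: yes

Derivation:
Inversions: 54
Blank is in row 3 (0-indexed from top), which is row 1 counting from the bottom (bottom = 1).
54 + 1 = 55, which is odd, so the puzzle is solvable.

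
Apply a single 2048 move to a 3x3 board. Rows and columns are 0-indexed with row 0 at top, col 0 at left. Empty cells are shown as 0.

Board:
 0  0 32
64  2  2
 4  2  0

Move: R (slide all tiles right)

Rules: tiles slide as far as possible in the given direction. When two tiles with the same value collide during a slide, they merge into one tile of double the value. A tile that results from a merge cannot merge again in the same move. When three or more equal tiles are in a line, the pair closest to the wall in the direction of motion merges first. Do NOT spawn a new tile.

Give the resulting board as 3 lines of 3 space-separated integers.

Answer:  0  0 32
 0 64  4
 0  4  2

Derivation:
Slide right:
row 0: [0, 0, 32] -> [0, 0, 32]
row 1: [64, 2, 2] -> [0, 64, 4]
row 2: [4, 2, 0] -> [0, 4, 2]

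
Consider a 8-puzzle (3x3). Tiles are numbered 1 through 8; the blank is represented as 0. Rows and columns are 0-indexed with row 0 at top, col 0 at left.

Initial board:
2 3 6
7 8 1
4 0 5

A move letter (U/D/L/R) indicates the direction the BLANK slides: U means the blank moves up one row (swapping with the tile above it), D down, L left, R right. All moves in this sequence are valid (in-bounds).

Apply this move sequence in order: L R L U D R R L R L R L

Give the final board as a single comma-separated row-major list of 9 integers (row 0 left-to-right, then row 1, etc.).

Answer: 2, 3, 6, 7, 8, 1, 4, 0, 5

Derivation:
After move 1 (L):
2 3 6
7 8 1
0 4 5

After move 2 (R):
2 3 6
7 8 1
4 0 5

After move 3 (L):
2 3 6
7 8 1
0 4 5

After move 4 (U):
2 3 6
0 8 1
7 4 5

After move 5 (D):
2 3 6
7 8 1
0 4 5

After move 6 (R):
2 3 6
7 8 1
4 0 5

After move 7 (R):
2 3 6
7 8 1
4 5 0

After move 8 (L):
2 3 6
7 8 1
4 0 5

After move 9 (R):
2 3 6
7 8 1
4 5 0

After move 10 (L):
2 3 6
7 8 1
4 0 5

After move 11 (R):
2 3 6
7 8 1
4 5 0

After move 12 (L):
2 3 6
7 8 1
4 0 5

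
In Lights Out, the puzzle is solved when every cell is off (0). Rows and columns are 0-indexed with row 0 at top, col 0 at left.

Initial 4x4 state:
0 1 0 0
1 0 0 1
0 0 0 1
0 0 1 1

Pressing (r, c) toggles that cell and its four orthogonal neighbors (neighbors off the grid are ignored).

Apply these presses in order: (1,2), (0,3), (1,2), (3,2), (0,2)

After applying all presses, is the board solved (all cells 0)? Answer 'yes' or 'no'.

Answer: no

Derivation:
After press 1 at (1,2):
0 1 1 0
1 1 1 0
0 0 1 1
0 0 1 1

After press 2 at (0,3):
0 1 0 1
1 1 1 1
0 0 1 1
0 0 1 1

After press 3 at (1,2):
0 1 1 1
1 0 0 0
0 0 0 1
0 0 1 1

After press 4 at (3,2):
0 1 1 1
1 0 0 0
0 0 1 1
0 1 0 0

After press 5 at (0,2):
0 0 0 0
1 0 1 0
0 0 1 1
0 1 0 0

Lights still on: 5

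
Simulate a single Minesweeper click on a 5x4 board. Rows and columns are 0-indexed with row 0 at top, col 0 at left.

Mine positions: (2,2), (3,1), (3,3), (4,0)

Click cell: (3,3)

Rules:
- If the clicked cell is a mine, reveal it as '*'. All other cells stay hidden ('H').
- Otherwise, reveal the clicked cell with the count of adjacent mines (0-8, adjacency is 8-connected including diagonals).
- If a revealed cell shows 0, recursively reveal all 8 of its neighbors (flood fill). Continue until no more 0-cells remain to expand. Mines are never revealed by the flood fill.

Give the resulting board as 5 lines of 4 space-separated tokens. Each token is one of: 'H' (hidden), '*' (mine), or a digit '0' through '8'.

H H H H
H H H H
H H H H
H H H *
H H H H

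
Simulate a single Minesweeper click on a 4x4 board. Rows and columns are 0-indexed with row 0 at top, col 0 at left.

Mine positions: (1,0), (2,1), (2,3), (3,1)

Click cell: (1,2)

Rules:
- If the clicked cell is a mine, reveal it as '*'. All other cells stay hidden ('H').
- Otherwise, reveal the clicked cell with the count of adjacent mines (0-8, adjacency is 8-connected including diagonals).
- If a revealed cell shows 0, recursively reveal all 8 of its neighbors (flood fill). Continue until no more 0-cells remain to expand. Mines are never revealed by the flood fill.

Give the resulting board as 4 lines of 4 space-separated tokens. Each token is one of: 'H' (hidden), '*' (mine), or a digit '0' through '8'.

H H H H
H H 2 H
H H H H
H H H H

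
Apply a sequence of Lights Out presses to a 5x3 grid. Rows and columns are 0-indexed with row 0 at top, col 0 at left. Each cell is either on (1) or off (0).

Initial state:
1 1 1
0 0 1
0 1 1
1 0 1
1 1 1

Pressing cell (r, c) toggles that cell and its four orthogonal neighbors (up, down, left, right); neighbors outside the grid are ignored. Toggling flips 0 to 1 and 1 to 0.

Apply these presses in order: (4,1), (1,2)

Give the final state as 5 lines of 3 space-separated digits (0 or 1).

After press 1 at (4,1):
1 1 1
0 0 1
0 1 1
1 1 1
0 0 0

After press 2 at (1,2):
1 1 0
0 1 0
0 1 0
1 1 1
0 0 0

Answer: 1 1 0
0 1 0
0 1 0
1 1 1
0 0 0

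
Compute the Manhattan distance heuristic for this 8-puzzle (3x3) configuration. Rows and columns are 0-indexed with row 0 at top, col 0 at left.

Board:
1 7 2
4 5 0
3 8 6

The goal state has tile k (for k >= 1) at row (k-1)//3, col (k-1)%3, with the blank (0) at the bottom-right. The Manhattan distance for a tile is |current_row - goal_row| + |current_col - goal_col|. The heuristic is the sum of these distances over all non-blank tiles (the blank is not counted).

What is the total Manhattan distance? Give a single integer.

Tile 1: at (0,0), goal (0,0), distance |0-0|+|0-0| = 0
Tile 7: at (0,1), goal (2,0), distance |0-2|+|1-0| = 3
Tile 2: at (0,2), goal (0,1), distance |0-0|+|2-1| = 1
Tile 4: at (1,0), goal (1,0), distance |1-1|+|0-0| = 0
Tile 5: at (1,1), goal (1,1), distance |1-1|+|1-1| = 0
Tile 3: at (2,0), goal (0,2), distance |2-0|+|0-2| = 4
Tile 8: at (2,1), goal (2,1), distance |2-2|+|1-1| = 0
Tile 6: at (2,2), goal (1,2), distance |2-1|+|2-2| = 1
Sum: 0 + 3 + 1 + 0 + 0 + 4 + 0 + 1 = 9

Answer: 9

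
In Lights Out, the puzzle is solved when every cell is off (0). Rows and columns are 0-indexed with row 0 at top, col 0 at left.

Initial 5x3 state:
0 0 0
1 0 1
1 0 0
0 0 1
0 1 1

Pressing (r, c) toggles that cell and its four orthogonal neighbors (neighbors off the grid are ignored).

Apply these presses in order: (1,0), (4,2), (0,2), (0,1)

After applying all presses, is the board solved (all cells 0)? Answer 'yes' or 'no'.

Answer: yes

Derivation:
After press 1 at (1,0):
1 0 0
0 1 1
0 0 0
0 0 1
0 1 1

After press 2 at (4,2):
1 0 0
0 1 1
0 0 0
0 0 0
0 0 0

After press 3 at (0,2):
1 1 1
0 1 0
0 0 0
0 0 0
0 0 0

After press 4 at (0,1):
0 0 0
0 0 0
0 0 0
0 0 0
0 0 0

Lights still on: 0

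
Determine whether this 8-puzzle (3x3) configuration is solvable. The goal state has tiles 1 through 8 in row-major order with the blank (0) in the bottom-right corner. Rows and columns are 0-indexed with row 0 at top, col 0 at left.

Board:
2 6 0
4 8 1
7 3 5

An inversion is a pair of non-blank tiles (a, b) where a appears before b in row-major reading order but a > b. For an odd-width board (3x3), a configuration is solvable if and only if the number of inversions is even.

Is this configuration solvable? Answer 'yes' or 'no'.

Answer: no

Derivation:
Inversions (pairs i<j in row-major order where tile[i] > tile[j] > 0): 13
13 is odd, so the puzzle is not solvable.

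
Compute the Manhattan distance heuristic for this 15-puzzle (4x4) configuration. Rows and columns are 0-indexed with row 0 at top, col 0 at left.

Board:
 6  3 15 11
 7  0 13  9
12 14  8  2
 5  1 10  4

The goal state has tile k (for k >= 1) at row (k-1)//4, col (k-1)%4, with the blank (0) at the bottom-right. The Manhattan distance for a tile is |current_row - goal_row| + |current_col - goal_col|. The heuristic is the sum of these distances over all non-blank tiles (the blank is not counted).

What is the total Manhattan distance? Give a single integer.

Answer: 40

Derivation:
Tile 6: at (0,0), goal (1,1), distance |0-1|+|0-1| = 2
Tile 3: at (0,1), goal (0,2), distance |0-0|+|1-2| = 1
Tile 15: at (0,2), goal (3,2), distance |0-3|+|2-2| = 3
Tile 11: at (0,3), goal (2,2), distance |0-2|+|3-2| = 3
Tile 7: at (1,0), goal (1,2), distance |1-1|+|0-2| = 2
Tile 13: at (1,2), goal (3,0), distance |1-3|+|2-0| = 4
Tile 9: at (1,3), goal (2,0), distance |1-2|+|3-0| = 4
Tile 12: at (2,0), goal (2,3), distance |2-2|+|0-3| = 3
Tile 14: at (2,1), goal (3,1), distance |2-3|+|1-1| = 1
Tile 8: at (2,2), goal (1,3), distance |2-1|+|2-3| = 2
Tile 2: at (2,3), goal (0,1), distance |2-0|+|3-1| = 4
Tile 5: at (3,0), goal (1,0), distance |3-1|+|0-0| = 2
Tile 1: at (3,1), goal (0,0), distance |3-0|+|1-0| = 4
Tile 10: at (3,2), goal (2,1), distance |3-2|+|2-1| = 2
Tile 4: at (3,3), goal (0,3), distance |3-0|+|3-3| = 3
Sum: 2 + 1 + 3 + 3 + 2 + 4 + 4 + 3 + 1 + 2 + 4 + 2 + 4 + 2 + 3 = 40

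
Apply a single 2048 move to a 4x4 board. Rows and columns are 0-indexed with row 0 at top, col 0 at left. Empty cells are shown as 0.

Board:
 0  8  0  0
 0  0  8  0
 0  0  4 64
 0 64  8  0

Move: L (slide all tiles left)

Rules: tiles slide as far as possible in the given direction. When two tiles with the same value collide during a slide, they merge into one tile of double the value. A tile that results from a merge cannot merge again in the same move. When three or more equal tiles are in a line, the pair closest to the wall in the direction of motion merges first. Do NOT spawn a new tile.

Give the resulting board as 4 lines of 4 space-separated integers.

Answer:  8  0  0  0
 8  0  0  0
 4 64  0  0
64  8  0  0

Derivation:
Slide left:
row 0: [0, 8, 0, 0] -> [8, 0, 0, 0]
row 1: [0, 0, 8, 0] -> [8, 0, 0, 0]
row 2: [0, 0, 4, 64] -> [4, 64, 0, 0]
row 3: [0, 64, 8, 0] -> [64, 8, 0, 0]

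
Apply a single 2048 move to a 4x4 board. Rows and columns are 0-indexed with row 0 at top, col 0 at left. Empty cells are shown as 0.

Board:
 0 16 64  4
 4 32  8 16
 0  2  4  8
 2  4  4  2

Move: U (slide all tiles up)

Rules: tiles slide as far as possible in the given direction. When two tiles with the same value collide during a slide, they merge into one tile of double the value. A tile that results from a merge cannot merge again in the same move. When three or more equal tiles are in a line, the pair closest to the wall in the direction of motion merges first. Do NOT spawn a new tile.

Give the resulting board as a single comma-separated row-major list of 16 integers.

Slide up:
col 0: [0, 4, 0, 2] -> [4, 2, 0, 0]
col 1: [16, 32, 2, 4] -> [16, 32, 2, 4]
col 2: [64, 8, 4, 4] -> [64, 8, 8, 0]
col 3: [4, 16, 8, 2] -> [4, 16, 8, 2]

Answer: 4, 16, 64, 4, 2, 32, 8, 16, 0, 2, 8, 8, 0, 4, 0, 2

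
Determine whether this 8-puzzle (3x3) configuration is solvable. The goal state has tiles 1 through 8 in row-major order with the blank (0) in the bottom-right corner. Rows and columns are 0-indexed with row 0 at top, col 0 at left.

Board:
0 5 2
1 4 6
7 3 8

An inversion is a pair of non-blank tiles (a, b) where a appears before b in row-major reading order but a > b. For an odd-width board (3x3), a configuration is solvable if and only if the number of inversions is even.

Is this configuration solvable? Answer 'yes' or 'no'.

Answer: yes

Derivation:
Inversions (pairs i<j in row-major order where tile[i] > tile[j] > 0): 8
8 is even, so the puzzle is solvable.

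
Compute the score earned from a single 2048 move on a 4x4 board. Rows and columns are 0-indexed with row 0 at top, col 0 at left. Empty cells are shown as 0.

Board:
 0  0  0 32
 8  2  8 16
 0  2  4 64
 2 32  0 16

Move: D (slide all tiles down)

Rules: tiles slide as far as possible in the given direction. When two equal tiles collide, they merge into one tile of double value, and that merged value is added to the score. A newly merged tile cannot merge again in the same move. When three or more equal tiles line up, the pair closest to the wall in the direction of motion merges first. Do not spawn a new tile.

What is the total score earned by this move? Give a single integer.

Answer: 4

Derivation:
Slide down:
col 0: [0, 8, 0, 2] -> [0, 0, 8, 2]  score +0 (running 0)
col 1: [0, 2, 2, 32] -> [0, 0, 4, 32]  score +4 (running 4)
col 2: [0, 8, 4, 0] -> [0, 0, 8, 4]  score +0 (running 4)
col 3: [32, 16, 64, 16] -> [32, 16, 64, 16]  score +0 (running 4)
Board after move:
 0  0  0 32
 0  0  0 16
 8  4  8 64
 2 32  4 16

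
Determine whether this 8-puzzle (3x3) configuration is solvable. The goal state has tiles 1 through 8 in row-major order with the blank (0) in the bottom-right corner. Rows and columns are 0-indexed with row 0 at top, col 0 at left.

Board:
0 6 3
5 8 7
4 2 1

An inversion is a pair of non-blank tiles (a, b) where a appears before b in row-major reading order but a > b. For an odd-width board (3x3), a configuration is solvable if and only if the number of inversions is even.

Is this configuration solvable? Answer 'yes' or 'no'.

Answer: yes

Derivation:
Inversions (pairs i<j in row-major order where tile[i] > tile[j] > 0): 20
20 is even, so the puzzle is solvable.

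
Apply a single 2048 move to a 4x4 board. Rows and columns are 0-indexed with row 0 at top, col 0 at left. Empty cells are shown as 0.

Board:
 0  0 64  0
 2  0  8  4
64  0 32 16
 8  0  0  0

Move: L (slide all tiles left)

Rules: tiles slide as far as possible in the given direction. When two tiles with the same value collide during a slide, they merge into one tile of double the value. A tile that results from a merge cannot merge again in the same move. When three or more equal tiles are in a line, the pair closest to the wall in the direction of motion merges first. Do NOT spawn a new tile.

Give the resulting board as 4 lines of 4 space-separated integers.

Slide left:
row 0: [0, 0, 64, 0] -> [64, 0, 0, 0]
row 1: [2, 0, 8, 4] -> [2, 8, 4, 0]
row 2: [64, 0, 32, 16] -> [64, 32, 16, 0]
row 3: [8, 0, 0, 0] -> [8, 0, 0, 0]

Answer: 64  0  0  0
 2  8  4  0
64 32 16  0
 8  0  0  0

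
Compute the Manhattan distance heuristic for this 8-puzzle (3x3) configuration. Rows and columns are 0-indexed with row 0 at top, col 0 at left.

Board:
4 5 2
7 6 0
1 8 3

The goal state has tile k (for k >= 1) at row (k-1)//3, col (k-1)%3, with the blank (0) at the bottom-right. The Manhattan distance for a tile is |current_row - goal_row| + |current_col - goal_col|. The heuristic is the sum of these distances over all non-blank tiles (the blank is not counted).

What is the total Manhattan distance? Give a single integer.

Tile 4: at (0,0), goal (1,0), distance |0-1|+|0-0| = 1
Tile 5: at (0,1), goal (1,1), distance |0-1|+|1-1| = 1
Tile 2: at (0,2), goal (0,1), distance |0-0|+|2-1| = 1
Tile 7: at (1,0), goal (2,0), distance |1-2|+|0-0| = 1
Tile 6: at (1,1), goal (1,2), distance |1-1|+|1-2| = 1
Tile 1: at (2,0), goal (0,0), distance |2-0|+|0-0| = 2
Tile 8: at (2,1), goal (2,1), distance |2-2|+|1-1| = 0
Tile 3: at (2,2), goal (0,2), distance |2-0|+|2-2| = 2
Sum: 1 + 1 + 1 + 1 + 1 + 2 + 0 + 2 = 9

Answer: 9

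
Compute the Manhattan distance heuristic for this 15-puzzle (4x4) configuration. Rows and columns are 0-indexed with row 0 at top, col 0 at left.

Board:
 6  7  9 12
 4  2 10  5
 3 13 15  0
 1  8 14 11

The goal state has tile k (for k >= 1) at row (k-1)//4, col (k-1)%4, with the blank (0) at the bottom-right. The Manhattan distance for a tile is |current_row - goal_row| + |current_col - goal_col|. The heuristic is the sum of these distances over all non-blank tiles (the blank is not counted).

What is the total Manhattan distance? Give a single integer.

Answer: 37

Derivation:
Tile 6: at (0,0), goal (1,1), distance |0-1|+|0-1| = 2
Tile 7: at (0,1), goal (1,2), distance |0-1|+|1-2| = 2
Tile 9: at (0,2), goal (2,0), distance |0-2|+|2-0| = 4
Tile 12: at (0,3), goal (2,3), distance |0-2|+|3-3| = 2
Tile 4: at (1,0), goal (0,3), distance |1-0|+|0-3| = 4
Tile 2: at (1,1), goal (0,1), distance |1-0|+|1-1| = 1
Tile 10: at (1,2), goal (2,1), distance |1-2|+|2-1| = 2
Tile 5: at (1,3), goal (1,0), distance |1-1|+|3-0| = 3
Tile 3: at (2,0), goal (0,2), distance |2-0|+|0-2| = 4
Tile 13: at (2,1), goal (3,0), distance |2-3|+|1-0| = 2
Tile 15: at (2,2), goal (3,2), distance |2-3|+|2-2| = 1
Tile 1: at (3,0), goal (0,0), distance |3-0|+|0-0| = 3
Tile 8: at (3,1), goal (1,3), distance |3-1|+|1-3| = 4
Tile 14: at (3,2), goal (3,1), distance |3-3|+|2-1| = 1
Tile 11: at (3,3), goal (2,2), distance |3-2|+|3-2| = 2
Sum: 2 + 2 + 4 + 2 + 4 + 1 + 2 + 3 + 4 + 2 + 1 + 3 + 4 + 1 + 2 = 37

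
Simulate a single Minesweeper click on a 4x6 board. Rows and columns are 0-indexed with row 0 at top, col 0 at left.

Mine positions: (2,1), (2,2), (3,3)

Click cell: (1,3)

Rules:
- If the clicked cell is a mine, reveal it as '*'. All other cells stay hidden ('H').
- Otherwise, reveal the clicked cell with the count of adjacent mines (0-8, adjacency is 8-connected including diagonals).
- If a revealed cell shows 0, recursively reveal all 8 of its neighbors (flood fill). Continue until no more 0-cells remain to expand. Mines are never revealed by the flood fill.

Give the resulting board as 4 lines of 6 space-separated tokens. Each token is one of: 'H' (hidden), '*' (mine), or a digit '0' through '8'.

H H H H H H
H H H 1 H H
H H H H H H
H H H H H H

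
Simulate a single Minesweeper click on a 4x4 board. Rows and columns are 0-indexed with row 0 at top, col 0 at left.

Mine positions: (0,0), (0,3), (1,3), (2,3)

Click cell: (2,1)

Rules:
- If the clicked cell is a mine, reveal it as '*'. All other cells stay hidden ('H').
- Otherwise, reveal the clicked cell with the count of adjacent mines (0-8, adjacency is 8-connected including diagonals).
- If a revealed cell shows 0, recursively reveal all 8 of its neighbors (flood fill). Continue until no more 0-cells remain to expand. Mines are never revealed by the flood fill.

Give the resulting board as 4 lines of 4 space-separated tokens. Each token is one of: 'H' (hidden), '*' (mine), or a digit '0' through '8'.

H H H H
1 1 3 H
0 0 2 H
0 0 1 H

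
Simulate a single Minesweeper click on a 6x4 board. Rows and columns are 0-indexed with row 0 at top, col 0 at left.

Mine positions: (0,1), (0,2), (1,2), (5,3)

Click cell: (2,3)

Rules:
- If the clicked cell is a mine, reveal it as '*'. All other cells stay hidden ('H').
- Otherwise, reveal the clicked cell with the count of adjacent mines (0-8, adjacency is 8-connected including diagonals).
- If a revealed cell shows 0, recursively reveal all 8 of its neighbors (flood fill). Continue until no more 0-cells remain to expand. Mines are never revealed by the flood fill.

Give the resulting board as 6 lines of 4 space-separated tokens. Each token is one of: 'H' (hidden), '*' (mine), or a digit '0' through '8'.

H H H H
H H H H
H H H 1
H H H H
H H H H
H H H H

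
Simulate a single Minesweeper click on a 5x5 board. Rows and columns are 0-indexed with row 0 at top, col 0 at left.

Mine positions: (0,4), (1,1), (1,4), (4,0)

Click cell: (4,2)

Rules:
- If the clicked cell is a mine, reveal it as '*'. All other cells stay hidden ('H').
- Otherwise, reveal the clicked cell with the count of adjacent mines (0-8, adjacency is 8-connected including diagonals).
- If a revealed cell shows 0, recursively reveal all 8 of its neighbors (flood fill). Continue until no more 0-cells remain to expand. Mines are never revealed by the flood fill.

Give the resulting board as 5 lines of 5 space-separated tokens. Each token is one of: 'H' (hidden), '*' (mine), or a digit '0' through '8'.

H H H H H
H H H H H
H 1 1 1 1
H 1 0 0 0
H 1 0 0 0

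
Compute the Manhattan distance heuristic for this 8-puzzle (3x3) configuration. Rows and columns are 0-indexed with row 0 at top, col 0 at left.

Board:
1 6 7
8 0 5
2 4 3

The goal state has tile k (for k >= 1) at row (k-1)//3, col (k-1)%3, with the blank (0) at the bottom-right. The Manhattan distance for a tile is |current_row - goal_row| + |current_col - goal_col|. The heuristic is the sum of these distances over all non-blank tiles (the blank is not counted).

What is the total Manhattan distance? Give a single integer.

Answer: 16

Derivation:
Tile 1: at (0,0), goal (0,0), distance |0-0|+|0-0| = 0
Tile 6: at (0,1), goal (1,2), distance |0-1|+|1-2| = 2
Tile 7: at (0,2), goal (2,0), distance |0-2|+|2-0| = 4
Tile 8: at (1,0), goal (2,1), distance |1-2|+|0-1| = 2
Tile 5: at (1,2), goal (1,1), distance |1-1|+|2-1| = 1
Tile 2: at (2,0), goal (0,1), distance |2-0|+|0-1| = 3
Tile 4: at (2,1), goal (1,0), distance |2-1|+|1-0| = 2
Tile 3: at (2,2), goal (0,2), distance |2-0|+|2-2| = 2
Sum: 0 + 2 + 4 + 2 + 1 + 3 + 2 + 2 = 16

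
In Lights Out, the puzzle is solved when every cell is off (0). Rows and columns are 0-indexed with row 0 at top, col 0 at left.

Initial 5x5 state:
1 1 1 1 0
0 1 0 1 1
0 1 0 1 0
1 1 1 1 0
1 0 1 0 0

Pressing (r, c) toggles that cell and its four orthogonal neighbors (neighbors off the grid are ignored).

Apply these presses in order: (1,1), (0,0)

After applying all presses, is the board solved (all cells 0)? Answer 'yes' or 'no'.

After press 1 at (1,1):
1 0 1 1 0
1 0 1 1 1
0 0 0 1 0
1 1 1 1 0
1 0 1 0 0

After press 2 at (0,0):
0 1 1 1 0
0 0 1 1 1
0 0 0 1 0
1 1 1 1 0
1 0 1 0 0

Lights still on: 13

Answer: no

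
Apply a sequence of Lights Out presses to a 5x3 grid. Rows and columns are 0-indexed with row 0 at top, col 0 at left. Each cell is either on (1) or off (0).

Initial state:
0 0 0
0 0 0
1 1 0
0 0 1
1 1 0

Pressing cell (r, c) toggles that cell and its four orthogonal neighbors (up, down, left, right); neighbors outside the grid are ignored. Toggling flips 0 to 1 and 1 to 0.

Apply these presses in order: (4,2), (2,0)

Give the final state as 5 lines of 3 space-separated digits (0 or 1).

Answer: 0 0 0
1 0 0
0 0 0
1 0 0
1 0 1

Derivation:
After press 1 at (4,2):
0 0 0
0 0 0
1 1 0
0 0 0
1 0 1

After press 2 at (2,0):
0 0 0
1 0 0
0 0 0
1 0 0
1 0 1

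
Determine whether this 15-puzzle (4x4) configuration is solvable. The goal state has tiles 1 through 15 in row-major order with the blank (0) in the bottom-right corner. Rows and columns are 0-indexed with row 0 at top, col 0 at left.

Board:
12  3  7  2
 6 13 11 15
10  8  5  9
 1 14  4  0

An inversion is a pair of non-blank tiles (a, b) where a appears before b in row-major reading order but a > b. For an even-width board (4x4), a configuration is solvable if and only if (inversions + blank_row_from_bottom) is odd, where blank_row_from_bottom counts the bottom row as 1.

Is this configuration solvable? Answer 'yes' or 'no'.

Answer: no

Derivation:
Inversions: 55
Blank is in row 3 (0-indexed from top), which is row 1 counting from the bottom (bottom = 1).
55 + 1 = 56, which is even, so the puzzle is not solvable.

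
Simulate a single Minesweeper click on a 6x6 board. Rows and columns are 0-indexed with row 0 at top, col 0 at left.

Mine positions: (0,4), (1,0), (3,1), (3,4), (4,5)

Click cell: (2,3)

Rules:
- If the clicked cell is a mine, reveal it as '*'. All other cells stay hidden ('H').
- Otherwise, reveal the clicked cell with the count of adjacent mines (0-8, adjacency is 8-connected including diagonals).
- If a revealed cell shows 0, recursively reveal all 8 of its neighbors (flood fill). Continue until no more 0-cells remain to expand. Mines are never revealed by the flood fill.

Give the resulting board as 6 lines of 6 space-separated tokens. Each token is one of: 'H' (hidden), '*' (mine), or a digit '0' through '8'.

H H H H H H
H H H H H H
H H H 1 H H
H H H H H H
H H H H H H
H H H H H H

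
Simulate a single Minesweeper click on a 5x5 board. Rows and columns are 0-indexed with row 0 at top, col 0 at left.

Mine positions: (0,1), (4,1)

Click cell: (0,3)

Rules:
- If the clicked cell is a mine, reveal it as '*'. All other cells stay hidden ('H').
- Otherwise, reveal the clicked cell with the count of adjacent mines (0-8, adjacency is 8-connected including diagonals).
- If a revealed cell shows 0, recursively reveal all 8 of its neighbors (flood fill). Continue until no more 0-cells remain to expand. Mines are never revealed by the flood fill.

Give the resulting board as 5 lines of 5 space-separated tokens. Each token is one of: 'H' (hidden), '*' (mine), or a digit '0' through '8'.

H H 1 0 0
1 1 1 0 0
0 0 0 0 0
1 1 1 0 0
H H 1 0 0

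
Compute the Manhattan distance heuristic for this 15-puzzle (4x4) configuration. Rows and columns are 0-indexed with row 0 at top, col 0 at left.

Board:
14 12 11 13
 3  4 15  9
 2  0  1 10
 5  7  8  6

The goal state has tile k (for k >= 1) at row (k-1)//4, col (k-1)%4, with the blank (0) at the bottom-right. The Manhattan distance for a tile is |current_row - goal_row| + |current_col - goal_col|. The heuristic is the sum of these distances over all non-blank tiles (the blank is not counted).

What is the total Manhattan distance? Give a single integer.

Answer: 49

Derivation:
Tile 14: at (0,0), goal (3,1), distance |0-3|+|0-1| = 4
Tile 12: at (0,1), goal (2,3), distance |0-2|+|1-3| = 4
Tile 11: at (0,2), goal (2,2), distance |0-2|+|2-2| = 2
Tile 13: at (0,3), goal (3,0), distance |0-3|+|3-0| = 6
Tile 3: at (1,0), goal (0,2), distance |1-0|+|0-2| = 3
Tile 4: at (1,1), goal (0,3), distance |1-0|+|1-3| = 3
Tile 15: at (1,2), goal (3,2), distance |1-3|+|2-2| = 2
Tile 9: at (1,3), goal (2,0), distance |1-2|+|3-0| = 4
Tile 2: at (2,0), goal (0,1), distance |2-0|+|0-1| = 3
Tile 1: at (2,2), goal (0,0), distance |2-0|+|2-0| = 4
Tile 10: at (2,3), goal (2,1), distance |2-2|+|3-1| = 2
Tile 5: at (3,0), goal (1,0), distance |3-1|+|0-0| = 2
Tile 7: at (3,1), goal (1,2), distance |3-1|+|1-2| = 3
Tile 8: at (3,2), goal (1,3), distance |3-1|+|2-3| = 3
Tile 6: at (3,3), goal (1,1), distance |3-1|+|3-1| = 4
Sum: 4 + 4 + 2 + 6 + 3 + 3 + 2 + 4 + 3 + 4 + 2 + 2 + 3 + 3 + 4 = 49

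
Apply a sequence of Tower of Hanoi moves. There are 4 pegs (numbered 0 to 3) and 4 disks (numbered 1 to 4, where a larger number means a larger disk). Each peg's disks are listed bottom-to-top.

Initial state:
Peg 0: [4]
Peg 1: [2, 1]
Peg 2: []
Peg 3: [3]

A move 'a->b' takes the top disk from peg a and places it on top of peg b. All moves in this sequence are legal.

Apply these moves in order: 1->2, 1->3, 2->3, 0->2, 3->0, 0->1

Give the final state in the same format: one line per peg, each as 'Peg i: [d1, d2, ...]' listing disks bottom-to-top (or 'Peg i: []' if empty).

Answer: Peg 0: []
Peg 1: [1]
Peg 2: [4]
Peg 3: [3, 2]

Derivation:
After move 1 (1->2):
Peg 0: [4]
Peg 1: [2]
Peg 2: [1]
Peg 3: [3]

After move 2 (1->3):
Peg 0: [4]
Peg 1: []
Peg 2: [1]
Peg 3: [3, 2]

After move 3 (2->3):
Peg 0: [4]
Peg 1: []
Peg 2: []
Peg 3: [3, 2, 1]

After move 4 (0->2):
Peg 0: []
Peg 1: []
Peg 2: [4]
Peg 3: [3, 2, 1]

After move 5 (3->0):
Peg 0: [1]
Peg 1: []
Peg 2: [4]
Peg 3: [3, 2]

After move 6 (0->1):
Peg 0: []
Peg 1: [1]
Peg 2: [4]
Peg 3: [3, 2]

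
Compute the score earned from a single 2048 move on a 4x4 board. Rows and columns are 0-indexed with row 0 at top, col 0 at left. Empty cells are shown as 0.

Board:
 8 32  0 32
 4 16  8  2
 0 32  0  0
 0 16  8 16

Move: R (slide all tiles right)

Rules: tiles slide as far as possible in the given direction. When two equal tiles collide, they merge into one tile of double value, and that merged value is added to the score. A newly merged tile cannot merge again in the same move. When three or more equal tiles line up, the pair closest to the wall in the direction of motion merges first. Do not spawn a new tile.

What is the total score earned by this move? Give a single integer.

Slide right:
row 0: [8, 32, 0, 32] -> [0, 0, 8, 64]  score +64 (running 64)
row 1: [4, 16, 8, 2] -> [4, 16, 8, 2]  score +0 (running 64)
row 2: [0, 32, 0, 0] -> [0, 0, 0, 32]  score +0 (running 64)
row 3: [0, 16, 8, 16] -> [0, 16, 8, 16]  score +0 (running 64)
Board after move:
 0  0  8 64
 4 16  8  2
 0  0  0 32
 0 16  8 16

Answer: 64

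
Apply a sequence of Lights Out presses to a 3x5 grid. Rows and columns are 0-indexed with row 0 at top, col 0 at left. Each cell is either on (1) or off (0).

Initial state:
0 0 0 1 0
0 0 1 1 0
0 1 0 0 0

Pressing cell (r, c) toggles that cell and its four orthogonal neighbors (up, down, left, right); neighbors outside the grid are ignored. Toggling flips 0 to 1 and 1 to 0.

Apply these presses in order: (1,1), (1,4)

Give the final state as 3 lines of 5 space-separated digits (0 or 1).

After press 1 at (1,1):
0 1 0 1 0
1 1 0 1 0
0 0 0 0 0

After press 2 at (1,4):
0 1 0 1 1
1 1 0 0 1
0 0 0 0 1

Answer: 0 1 0 1 1
1 1 0 0 1
0 0 0 0 1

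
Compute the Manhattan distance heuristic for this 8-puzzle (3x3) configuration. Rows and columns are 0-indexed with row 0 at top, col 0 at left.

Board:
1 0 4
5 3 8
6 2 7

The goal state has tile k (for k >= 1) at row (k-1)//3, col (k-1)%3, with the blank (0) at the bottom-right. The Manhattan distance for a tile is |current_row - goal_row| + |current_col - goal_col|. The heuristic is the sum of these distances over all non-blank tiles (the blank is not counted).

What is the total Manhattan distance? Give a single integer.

Tile 1: at (0,0), goal (0,0), distance |0-0|+|0-0| = 0
Tile 4: at (0,2), goal (1,0), distance |0-1|+|2-0| = 3
Tile 5: at (1,0), goal (1,1), distance |1-1|+|0-1| = 1
Tile 3: at (1,1), goal (0,2), distance |1-0|+|1-2| = 2
Tile 8: at (1,2), goal (2,1), distance |1-2|+|2-1| = 2
Tile 6: at (2,0), goal (1,2), distance |2-1|+|0-2| = 3
Tile 2: at (2,1), goal (0,1), distance |2-0|+|1-1| = 2
Tile 7: at (2,2), goal (2,0), distance |2-2|+|2-0| = 2
Sum: 0 + 3 + 1 + 2 + 2 + 3 + 2 + 2 = 15

Answer: 15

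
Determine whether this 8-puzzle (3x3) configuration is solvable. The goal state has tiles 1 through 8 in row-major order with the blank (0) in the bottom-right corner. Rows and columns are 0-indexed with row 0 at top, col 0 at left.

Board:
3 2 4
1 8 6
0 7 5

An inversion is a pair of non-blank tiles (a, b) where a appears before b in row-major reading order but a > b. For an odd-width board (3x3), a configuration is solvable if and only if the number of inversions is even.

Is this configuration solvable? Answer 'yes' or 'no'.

Answer: no

Derivation:
Inversions (pairs i<j in row-major order where tile[i] > tile[j] > 0): 9
9 is odd, so the puzzle is not solvable.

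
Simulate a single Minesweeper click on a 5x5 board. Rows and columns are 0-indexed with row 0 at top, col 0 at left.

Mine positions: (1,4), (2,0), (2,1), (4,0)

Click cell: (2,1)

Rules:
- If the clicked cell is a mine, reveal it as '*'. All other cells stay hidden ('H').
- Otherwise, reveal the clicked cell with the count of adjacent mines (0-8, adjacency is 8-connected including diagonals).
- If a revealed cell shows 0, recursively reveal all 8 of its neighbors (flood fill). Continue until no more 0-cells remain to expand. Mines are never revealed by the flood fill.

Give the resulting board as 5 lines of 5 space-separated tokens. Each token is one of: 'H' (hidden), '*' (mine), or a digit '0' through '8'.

H H H H H
H H H H H
H * H H H
H H H H H
H H H H H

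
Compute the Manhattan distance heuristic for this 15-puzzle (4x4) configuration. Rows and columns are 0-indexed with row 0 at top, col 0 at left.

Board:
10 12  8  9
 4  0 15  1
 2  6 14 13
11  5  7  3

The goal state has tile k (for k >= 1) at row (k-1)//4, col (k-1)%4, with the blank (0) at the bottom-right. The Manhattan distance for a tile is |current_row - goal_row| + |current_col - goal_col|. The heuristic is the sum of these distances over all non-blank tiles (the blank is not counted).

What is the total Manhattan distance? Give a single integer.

Tile 10: at (0,0), goal (2,1), distance |0-2|+|0-1| = 3
Tile 12: at (0,1), goal (2,3), distance |0-2|+|1-3| = 4
Tile 8: at (0,2), goal (1,3), distance |0-1|+|2-3| = 2
Tile 9: at (0,3), goal (2,0), distance |0-2|+|3-0| = 5
Tile 4: at (1,0), goal (0,3), distance |1-0|+|0-3| = 4
Tile 15: at (1,2), goal (3,2), distance |1-3|+|2-2| = 2
Tile 1: at (1,3), goal (0,0), distance |1-0|+|3-0| = 4
Tile 2: at (2,0), goal (0,1), distance |2-0|+|0-1| = 3
Tile 6: at (2,1), goal (1,1), distance |2-1|+|1-1| = 1
Tile 14: at (2,2), goal (3,1), distance |2-3|+|2-1| = 2
Tile 13: at (2,3), goal (3,0), distance |2-3|+|3-0| = 4
Tile 11: at (3,0), goal (2,2), distance |3-2|+|0-2| = 3
Tile 5: at (3,1), goal (1,0), distance |3-1|+|1-0| = 3
Tile 7: at (3,2), goal (1,2), distance |3-1|+|2-2| = 2
Tile 3: at (3,3), goal (0,2), distance |3-0|+|3-2| = 4
Sum: 3 + 4 + 2 + 5 + 4 + 2 + 4 + 3 + 1 + 2 + 4 + 3 + 3 + 2 + 4 = 46

Answer: 46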